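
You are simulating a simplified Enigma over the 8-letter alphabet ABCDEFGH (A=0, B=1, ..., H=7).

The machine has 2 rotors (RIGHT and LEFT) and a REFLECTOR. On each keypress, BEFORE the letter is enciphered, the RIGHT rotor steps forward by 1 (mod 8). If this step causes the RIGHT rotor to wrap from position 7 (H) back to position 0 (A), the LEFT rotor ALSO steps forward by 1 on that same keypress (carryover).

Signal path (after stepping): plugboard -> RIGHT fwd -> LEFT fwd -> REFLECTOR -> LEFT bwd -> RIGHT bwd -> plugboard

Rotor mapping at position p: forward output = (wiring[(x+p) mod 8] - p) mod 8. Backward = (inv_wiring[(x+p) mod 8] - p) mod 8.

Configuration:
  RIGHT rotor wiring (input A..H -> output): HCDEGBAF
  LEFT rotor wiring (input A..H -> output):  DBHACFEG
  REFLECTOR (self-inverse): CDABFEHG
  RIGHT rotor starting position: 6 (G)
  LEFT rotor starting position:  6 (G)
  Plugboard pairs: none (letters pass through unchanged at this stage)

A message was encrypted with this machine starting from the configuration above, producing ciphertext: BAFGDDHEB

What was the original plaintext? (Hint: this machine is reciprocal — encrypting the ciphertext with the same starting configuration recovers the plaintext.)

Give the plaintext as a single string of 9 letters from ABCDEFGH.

Char 1 ('B'): step: R->7, L=6; B->plug->B->R->A->L->G->refl->H->L'->H->R'->F->plug->F
Char 2 ('A'): step: R->0, L->7 (L advanced); A->plug->A->R->H->L->F->refl->E->L'->B->R'->F->plug->F
Char 3 ('F'): step: R->1, L=7; F->plug->F->R->H->L->F->refl->E->L'->B->R'->A->plug->A
Char 4 ('G'): step: R->2, L=7; G->plug->G->R->F->L->D->refl->B->L'->E->R'->C->plug->C
Char 5 ('D'): step: R->3, L=7; D->plug->D->R->F->L->D->refl->B->L'->E->R'->F->plug->F
Char 6 ('D'): step: R->4, L=7; D->plug->D->R->B->L->E->refl->F->L'->H->R'->G->plug->G
Char 7 ('H'): step: R->5, L=7; H->plug->H->R->B->L->E->refl->F->L'->H->R'->G->plug->G
Char 8 ('E'): step: R->6, L=7; E->plug->E->R->F->L->D->refl->B->L'->E->R'->D->plug->D
Char 9 ('B'): step: R->7, L=7; B->plug->B->R->A->L->H->refl->G->L'->G->R'->A->plug->A

Answer: FFACFGGDA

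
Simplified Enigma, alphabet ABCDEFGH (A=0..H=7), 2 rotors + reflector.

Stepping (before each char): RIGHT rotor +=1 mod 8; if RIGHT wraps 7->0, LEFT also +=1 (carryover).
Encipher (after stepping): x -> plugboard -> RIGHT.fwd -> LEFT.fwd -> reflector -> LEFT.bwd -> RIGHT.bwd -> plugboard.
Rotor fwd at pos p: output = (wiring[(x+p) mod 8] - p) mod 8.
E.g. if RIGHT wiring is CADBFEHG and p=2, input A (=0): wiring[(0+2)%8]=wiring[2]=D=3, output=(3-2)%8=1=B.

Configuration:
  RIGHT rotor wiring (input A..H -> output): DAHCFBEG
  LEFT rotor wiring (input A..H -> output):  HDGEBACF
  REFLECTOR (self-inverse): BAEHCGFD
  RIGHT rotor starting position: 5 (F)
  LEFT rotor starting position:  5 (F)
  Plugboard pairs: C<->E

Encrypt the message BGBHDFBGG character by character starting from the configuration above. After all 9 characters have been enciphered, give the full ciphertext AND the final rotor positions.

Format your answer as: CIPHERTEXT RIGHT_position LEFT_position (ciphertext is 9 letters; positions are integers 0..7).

Char 1 ('B'): step: R->6, L=5; B->plug->B->R->A->L->D->refl->H->L'->G->R'->A->plug->A
Char 2 ('G'): step: R->7, L=5; G->plug->G->R->C->L->A->refl->B->L'->F->R'->H->plug->H
Char 3 ('B'): step: R->0, L->6 (L advanced); B->plug->B->R->A->L->E->refl->C->L'->H->R'->C->plug->E
Char 4 ('H'): step: R->1, L=6; H->plug->H->R->C->L->B->refl->A->L'->E->R'->D->plug->D
Char 5 ('D'): step: R->2, L=6; D->plug->D->R->H->L->C->refl->E->L'->A->R'->B->plug->B
Char 6 ('F'): step: R->3, L=6; F->plug->F->R->A->L->E->refl->C->L'->H->R'->A->plug->A
Char 7 ('B'): step: R->4, L=6; B->plug->B->R->F->L->G->refl->F->L'->D->R'->G->plug->G
Char 8 ('G'): step: R->5, L=6; G->plug->G->R->F->L->G->refl->F->L'->D->R'->E->plug->C
Char 9 ('G'): step: R->6, L=6; G->plug->G->R->H->L->C->refl->E->L'->A->R'->B->plug->B
Final: ciphertext=AHEDBAGCB, RIGHT=6, LEFT=6

Answer: AHEDBAGCB 6 6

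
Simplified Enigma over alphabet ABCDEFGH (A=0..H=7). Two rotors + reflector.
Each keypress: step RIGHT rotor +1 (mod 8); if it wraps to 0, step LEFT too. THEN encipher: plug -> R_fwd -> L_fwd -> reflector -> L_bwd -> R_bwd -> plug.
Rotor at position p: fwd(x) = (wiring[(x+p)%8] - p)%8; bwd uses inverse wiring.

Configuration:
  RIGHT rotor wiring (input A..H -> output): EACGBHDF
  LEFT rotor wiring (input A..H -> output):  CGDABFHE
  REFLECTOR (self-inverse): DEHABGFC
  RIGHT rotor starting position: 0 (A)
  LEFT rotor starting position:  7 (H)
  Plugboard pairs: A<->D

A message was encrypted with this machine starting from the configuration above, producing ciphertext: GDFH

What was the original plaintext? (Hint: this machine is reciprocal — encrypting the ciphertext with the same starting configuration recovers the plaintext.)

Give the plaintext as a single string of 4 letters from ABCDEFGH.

Answer: HHHD

Derivation:
Char 1 ('G'): step: R->1, L=7; G->plug->G->R->E->L->B->refl->E->L'->D->R'->H->plug->H
Char 2 ('D'): step: R->2, L=7; D->plug->A->R->A->L->F->refl->G->L'->G->R'->H->plug->H
Char 3 ('F'): step: R->3, L=7; F->plug->F->R->B->L->D->refl->A->L'->H->R'->H->plug->H
Char 4 ('H'): step: R->4, L=7; H->plug->H->R->C->L->H->refl->C->L'->F->R'->A->plug->D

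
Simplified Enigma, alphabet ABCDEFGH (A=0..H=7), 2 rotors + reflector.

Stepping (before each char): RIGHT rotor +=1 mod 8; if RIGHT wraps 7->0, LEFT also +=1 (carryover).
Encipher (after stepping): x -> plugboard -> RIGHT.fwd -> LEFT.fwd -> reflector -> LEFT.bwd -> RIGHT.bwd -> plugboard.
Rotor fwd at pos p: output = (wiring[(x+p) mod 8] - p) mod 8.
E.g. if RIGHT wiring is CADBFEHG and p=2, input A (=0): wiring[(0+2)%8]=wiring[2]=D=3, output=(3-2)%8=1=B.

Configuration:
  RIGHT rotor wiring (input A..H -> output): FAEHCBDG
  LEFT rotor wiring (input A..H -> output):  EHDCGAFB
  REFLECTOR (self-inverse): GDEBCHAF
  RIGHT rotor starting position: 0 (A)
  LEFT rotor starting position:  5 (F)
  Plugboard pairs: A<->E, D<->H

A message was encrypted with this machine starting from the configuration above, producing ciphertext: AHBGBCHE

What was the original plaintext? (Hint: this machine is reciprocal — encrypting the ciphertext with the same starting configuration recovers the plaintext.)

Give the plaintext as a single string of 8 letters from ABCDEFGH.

Answer: ECHCABCH

Derivation:
Char 1 ('A'): step: R->1, L=5; A->plug->E->R->A->L->D->refl->B->L'->H->R'->A->plug->E
Char 2 ('H'): step: R->2, L=5; H->plug->D->R->H->L->B->refl->D->L'->A->R'->C->plug->C
Char 3 ('B'): step: R->3, L=5; B->plug->B->R->H->L->B->refl->D->L'->A->R'->D->plug->H
Char 4 ('G'): step: R->4, L=5; G->plug->G->R->A->L->D->refl->B->L'->H->R'->C->plug->C
Char 5 ('B'): step: R->5, L=5; B->plug->B->R->G->L->F->refl->H->L'->D->R'->E->plug->A
Char 6 ('C'): step: R->6, L=5; C->plug->C->R->H->L->B->refl->D->L'->A->R'->B->plug->B
Char 7 ('H'): step: R->7, L=5; H->plug->D->R->F->L->G->refl->A->L'->B->R'->C->plug->C
Char 8 ('E'): step: R->0, L->6 (L advanced); E->plug->A->R->F->L->E->refl->C->L'->H->R'->D->plug->H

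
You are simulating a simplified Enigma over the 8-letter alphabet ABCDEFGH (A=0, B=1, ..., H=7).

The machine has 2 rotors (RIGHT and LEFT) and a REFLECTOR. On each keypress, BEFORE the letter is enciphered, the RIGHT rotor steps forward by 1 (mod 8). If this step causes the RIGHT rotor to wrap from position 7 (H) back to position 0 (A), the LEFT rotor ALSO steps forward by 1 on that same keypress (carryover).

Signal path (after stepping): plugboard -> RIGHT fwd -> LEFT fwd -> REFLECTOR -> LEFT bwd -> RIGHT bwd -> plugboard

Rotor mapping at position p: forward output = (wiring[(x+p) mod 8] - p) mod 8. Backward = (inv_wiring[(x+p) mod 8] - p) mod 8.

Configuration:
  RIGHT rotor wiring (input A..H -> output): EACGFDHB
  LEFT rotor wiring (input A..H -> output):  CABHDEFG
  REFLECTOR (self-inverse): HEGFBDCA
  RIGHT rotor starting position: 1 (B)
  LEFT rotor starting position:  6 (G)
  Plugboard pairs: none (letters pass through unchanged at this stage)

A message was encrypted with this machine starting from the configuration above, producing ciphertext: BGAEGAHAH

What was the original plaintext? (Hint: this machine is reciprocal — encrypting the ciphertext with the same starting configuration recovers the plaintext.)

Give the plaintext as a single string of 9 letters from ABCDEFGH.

Answer: HBEDBBDHD

Derivation:
Char 1 ('B'): step: R->2, L=6; B->plug->B->R->E->L->D->refl->F->L'->G->R'->H->plug->H
Char 2 ('G'): step: R->3, L=6; G->plug->G->R->F->L->B->refl->E->L'->C->R'->B->plug->B
Char 3 ('A'): step: R->4, L=6; A->plug->A->R->B->L->A->refl->H->L'->A->R'->E->plug->E
Char 4 ('E'): step: R->5, L=6; E->plug->E->R->D->L->C->refl->G->L'->H->R'->D->plug->D
Char 5 ('G'): step: R->6, L=6; G->plug->G->R->H->L->G->refl->C->L'->D->R'->B->plug->B
Char 6 ('A'): step: R->7, L=6; A->plug->A->R->C->L->E->refl->B->L'->F->R'->B->plug->B
Char 7 ('H'): step: R->0, L->7 (L advanced); H->plug->H->R->B->L->D->refl->F->L'->G->R'->D->plug->D
Char 8 ('A'): step: R->1, L=7; A->plug->A->R->H->L->G->refl->C->L'->D->R'->H->plug->H
Char 9 ('H'): step: R->2, L=7; H->plug->H->R->G->L->F->refl->D->L'->B->R'->D->plug->D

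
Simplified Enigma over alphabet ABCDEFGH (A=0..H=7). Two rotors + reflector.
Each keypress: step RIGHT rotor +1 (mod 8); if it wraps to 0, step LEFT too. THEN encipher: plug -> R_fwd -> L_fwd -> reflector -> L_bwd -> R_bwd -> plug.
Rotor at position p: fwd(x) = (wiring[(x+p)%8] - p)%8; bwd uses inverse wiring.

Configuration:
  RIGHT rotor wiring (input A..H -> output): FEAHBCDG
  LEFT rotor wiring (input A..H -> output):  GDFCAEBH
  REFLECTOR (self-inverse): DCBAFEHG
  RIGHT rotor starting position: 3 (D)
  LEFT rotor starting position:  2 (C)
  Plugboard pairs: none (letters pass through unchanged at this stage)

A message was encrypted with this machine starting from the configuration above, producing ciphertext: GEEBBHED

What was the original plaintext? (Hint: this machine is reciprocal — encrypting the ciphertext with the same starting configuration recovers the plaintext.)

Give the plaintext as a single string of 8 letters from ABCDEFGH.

Answer: DFHCEEFE

Derivation:
Char 1 ('G'): step: R->4, L=2; G->plug->G->R->E->L->H->refl->G->L'->C->R'->D->plug->D
Char 2 ('E'): step: R->5, L=2; E->plug->E->R->H->L->B->refl->C->L'->D->R'->F->plug->F
Char 3 ('E'): step: R->6, L=2; E->plug->E->R->C->L->G->refl->H->L'->E->R'->H->plug->H
Char 4 ('B'): step: R->7, L=2; B->plug->B->R->G->L->E->refl->F->L'->F->R'->C->plug->C
Char 5 ('B'): step: R->0, L->3 (L advanced); B->plug->B->R->E->L->E->refl->F->L'->B->R'->E->plug->E
Char 6 ('H'): step: R->1, L=3; H->plug->H->R->E->L->E->refl->F->L'->B->R'->E->plug->E
Char 7 ('E'): step: R->2, L=3; E->plug->E->R->B->L->F->refl->E->L'->E->R'->F->plug->F
Char 8 ('D'): step: R->3, L=3; D->plug->D->R->A->L->H->refl->G->L'->D->R'->E->plug->E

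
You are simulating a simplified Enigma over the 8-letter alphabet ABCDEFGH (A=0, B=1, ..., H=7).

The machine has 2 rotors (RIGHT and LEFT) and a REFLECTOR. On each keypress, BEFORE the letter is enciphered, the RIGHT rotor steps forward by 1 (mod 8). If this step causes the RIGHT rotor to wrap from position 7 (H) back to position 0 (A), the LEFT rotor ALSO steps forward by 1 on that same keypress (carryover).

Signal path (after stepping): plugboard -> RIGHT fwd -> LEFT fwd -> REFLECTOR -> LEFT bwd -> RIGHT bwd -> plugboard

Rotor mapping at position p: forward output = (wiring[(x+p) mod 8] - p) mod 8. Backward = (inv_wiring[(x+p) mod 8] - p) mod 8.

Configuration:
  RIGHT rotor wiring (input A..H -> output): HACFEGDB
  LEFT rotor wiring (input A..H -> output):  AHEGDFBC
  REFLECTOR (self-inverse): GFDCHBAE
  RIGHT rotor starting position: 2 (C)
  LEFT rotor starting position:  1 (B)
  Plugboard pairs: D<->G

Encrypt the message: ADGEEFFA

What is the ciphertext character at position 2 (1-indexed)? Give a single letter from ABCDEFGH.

Char 1 ('A'): step: R->3, L=1; A->plug->A->R->C->L->F->refl->B->L'->G->R'->E->plug->E
Char 2 ('D'): step: R->4, L=1; D->plug->G->R->G->L->B->refl->F->L'->C->R'->B->plug->B

B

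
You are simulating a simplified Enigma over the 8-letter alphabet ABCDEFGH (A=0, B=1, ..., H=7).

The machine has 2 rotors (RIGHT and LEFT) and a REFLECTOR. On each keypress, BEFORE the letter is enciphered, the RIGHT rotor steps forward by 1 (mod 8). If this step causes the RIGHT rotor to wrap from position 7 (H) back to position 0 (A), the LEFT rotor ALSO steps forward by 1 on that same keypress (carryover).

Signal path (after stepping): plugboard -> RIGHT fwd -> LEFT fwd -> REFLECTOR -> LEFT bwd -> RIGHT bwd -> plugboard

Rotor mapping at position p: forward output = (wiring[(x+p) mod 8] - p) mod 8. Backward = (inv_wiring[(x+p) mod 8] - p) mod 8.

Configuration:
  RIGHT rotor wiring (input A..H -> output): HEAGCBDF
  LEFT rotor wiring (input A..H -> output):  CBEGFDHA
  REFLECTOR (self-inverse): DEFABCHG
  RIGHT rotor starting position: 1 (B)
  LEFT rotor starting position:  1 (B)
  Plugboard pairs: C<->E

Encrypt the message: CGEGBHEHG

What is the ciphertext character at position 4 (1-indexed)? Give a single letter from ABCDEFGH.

Char 1 ('C'): step: R->2, L=1; C->plug->E->R->B->L->D->refl->A->L'->A->R'->C->plug->E
Char 2 ('G'): step: R->3, L=1; G->plug->G->R->B->L->D->refl->A->L'->A->R'->D->plug->D
Char 3 ('E'): step: R->4, L=1; E->plug->C->R->H->L->B->refl->E->L'->D->R'->E->plug->C
Char 4 ('G'): step: R->5, L=1; G->plug->G->R->B->L->D->refl->A->L'->A->R'->C->plug->E

E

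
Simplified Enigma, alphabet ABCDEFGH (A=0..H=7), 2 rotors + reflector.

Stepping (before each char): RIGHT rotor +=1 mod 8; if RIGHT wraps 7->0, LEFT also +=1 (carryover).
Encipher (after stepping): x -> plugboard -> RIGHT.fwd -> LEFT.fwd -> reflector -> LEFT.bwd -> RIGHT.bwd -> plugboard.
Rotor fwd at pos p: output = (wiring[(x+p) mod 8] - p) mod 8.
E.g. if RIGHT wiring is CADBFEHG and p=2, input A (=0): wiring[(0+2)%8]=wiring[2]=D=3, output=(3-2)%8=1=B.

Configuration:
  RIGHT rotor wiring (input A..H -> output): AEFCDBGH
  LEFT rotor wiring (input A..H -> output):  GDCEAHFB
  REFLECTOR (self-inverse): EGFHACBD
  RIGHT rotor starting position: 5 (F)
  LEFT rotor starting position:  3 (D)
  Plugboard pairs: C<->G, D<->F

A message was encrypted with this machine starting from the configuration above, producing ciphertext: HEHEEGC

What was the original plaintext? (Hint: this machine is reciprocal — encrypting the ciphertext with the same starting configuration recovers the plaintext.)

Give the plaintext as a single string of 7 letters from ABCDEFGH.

Answer: BBAHAHB

Derivation:
Char 1 ('H'): step: R->6, L=3; H->plug->H->R->D->L->C->refl->F->L'->B->R'->B->plug->B
Char 2 ('E'): step: R->7, L=3; E->plug->E->R->D->L->C->refl->F->L'->B->R'->B->plug->B
Char 3 ('H'): step: R->0, L->4 (L advanced); H->plug->H->R->H->L->A->refl->E->L'->A->R'->A->plug->A
Char 4 ('E'): step: R->1, L=4; E->plug->E->R->A->L->E->refl->A->L'->H->R'->H->plug->H
Char 5 ('E'): step: R->2, L=4; E->plug->E->R->E->L->C->refl->F->L'->D->R'->A->plug->A
Char 6 ('G'): step: R->3, L=4; G->plug->C->R->G->L->G->refl->B->L'->C->R'->H->plug->H
Char 7 ('C'): step: R->4, L=4; C->plug->G->R->B->L->D->refl->H->L'->F->R'->B->plug->B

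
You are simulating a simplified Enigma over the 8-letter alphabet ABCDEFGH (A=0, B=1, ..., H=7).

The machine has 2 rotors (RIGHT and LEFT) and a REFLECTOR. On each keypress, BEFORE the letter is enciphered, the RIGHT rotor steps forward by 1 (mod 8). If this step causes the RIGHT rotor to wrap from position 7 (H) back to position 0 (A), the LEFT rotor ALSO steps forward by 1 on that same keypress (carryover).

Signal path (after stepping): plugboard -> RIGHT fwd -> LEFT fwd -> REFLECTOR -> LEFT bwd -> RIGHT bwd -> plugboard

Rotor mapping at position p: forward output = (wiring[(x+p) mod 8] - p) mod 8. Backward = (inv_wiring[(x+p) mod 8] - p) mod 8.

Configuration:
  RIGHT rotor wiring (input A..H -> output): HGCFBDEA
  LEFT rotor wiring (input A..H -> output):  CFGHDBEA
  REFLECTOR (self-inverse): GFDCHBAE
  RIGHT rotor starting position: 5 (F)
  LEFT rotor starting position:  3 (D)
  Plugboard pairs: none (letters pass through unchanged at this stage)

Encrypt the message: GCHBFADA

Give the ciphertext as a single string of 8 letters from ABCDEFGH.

Char 1 ('G'): step: R->6, L=3; G->plug->G->R->D->L->B->refl->F->L'->E->R'->E->plug->E
Char 2 ('C'): step: R->7, L=3; C->plug->C->R->H->L->D->refl->C->L'->G->R'->E->plug->E
Char 3 ('H'): step: R->0, L->4 (L advanced); H->plug->H->R->A->L->H->refl->E->L'->D->R'->F->plug->F
Char 4 ('B'): step: R->1, L=4; B->plug->B->R->B->L->F->refl->B->L'->F->R'->A->plug->A
Char 5 ('F'): step: R->2, L=4; F->plug->F->R->G->L->C->refl->D->L'->H->R'->C->plug->C
Char 6 ('A'): step: R->3, L=4; A->plug->A->R->C->L->A->refl->G->L'->E->R'->F->plug->F
Char 7 ('D'): step: R->4, L=4; D->plug->D->R->E->L->G->refl->A->L'->C->R'->F->plug->F
Char 8 ('A'): step: R->5, L=4; A->plug->A->R->G->L->C->refl->D->L'->H->R'->B->plug->B

Answer: EEFACFFB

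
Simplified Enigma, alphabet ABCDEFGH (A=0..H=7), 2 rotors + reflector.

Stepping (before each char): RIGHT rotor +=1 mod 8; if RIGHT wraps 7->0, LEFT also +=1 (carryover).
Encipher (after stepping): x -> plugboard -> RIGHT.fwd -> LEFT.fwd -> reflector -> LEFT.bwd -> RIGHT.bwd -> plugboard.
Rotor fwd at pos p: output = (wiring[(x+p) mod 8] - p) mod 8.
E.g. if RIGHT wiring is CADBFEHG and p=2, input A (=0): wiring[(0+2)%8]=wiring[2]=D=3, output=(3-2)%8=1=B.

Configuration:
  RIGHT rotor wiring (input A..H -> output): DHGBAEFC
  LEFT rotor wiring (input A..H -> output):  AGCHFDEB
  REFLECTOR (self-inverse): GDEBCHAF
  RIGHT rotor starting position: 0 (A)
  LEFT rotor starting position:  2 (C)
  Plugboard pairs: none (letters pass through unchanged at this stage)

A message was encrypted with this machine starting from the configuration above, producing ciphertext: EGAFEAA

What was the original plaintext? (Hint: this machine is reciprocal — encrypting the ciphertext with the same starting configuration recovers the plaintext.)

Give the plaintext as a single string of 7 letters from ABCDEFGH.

Char 1 ('E'): step: R->1, L=2; E->plug->E->R->D->L->B->refl->D->L'->C->R'->H->plug->H
Char 2 ('G'): step: R->2, L=2; G->plug->G->R->B->L->F->refl->H->L'->F->R'->H->plug->H
Char 3 ('A'): step: R->3, L=2; A->plug->A->R->G->L->G->refl->A->L'->A->R'->F->plug->F
Char 4 ('F'): step: R->4, L=2; F->plug->F->R->D->L->B->refl->D->L'->C->R'->G->plug->G
Char 5 ('E'): step: R->5, L=2; E->plug->E->R->C->L->D->refl->B->L'->D->R'->H->plug->H
Char 6 ('A'): step: R->6, L=2; A->plug->A->R->H->L->E->refl->C->L'->E->R'->B->plug->B
Char 7 ('A'): step: R->7, L=2; A->plug->A->R->D->L->B->refl->D->L'->C->R'->E->plug->E

Answer: HHFGHBE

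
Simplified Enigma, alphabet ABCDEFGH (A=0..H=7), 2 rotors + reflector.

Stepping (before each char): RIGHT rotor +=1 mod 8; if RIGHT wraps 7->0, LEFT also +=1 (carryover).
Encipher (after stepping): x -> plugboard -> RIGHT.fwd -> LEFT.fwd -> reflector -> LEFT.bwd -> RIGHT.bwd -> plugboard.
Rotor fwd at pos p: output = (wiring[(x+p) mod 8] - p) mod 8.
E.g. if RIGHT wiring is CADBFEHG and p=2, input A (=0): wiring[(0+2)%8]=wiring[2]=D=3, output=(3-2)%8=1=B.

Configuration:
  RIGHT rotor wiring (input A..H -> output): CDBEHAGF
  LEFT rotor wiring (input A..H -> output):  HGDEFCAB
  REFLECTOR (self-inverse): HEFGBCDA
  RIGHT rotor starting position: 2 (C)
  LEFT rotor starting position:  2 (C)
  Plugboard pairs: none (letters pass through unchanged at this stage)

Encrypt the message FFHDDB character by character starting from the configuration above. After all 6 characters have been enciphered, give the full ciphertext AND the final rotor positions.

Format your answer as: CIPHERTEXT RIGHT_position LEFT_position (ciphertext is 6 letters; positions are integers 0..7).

Answer: GHFECC 0 3

Derivation:
Char 1 ('F'): step: R->3, L=2; F->plug->F->R->H->L->E->refl->B->L'->A->R'->G->plug->G
Char 2 ('F'): step: R->4, L=2; F->plug->F->R->H->L->E->refl->B->L'->A->R'->H->plug->H
Char 3 ('H'): step: R->5, L=2; H->plug->H->R->C->L->D->refl->G->L'->E->R'->F->plug->F
Char 4 ('D'): step: R->6, L=2; D->plug->D->R->F->L->H->refl->A->L'->D->R'->E->plug->E
Char 5 ('D'): step: R->7, L=2; D->plug->D->R->C->L->D->refl->G->L'->E->R'->C->plug->C
Char 6 ('B'): step: R->0, L->3 (L advanced); B->plug->B->R->D->L->F->refl->C->L'->B->R'->C->plug->C
Final: ciphertext=GHFECC, RIGHT=0, LEFT=3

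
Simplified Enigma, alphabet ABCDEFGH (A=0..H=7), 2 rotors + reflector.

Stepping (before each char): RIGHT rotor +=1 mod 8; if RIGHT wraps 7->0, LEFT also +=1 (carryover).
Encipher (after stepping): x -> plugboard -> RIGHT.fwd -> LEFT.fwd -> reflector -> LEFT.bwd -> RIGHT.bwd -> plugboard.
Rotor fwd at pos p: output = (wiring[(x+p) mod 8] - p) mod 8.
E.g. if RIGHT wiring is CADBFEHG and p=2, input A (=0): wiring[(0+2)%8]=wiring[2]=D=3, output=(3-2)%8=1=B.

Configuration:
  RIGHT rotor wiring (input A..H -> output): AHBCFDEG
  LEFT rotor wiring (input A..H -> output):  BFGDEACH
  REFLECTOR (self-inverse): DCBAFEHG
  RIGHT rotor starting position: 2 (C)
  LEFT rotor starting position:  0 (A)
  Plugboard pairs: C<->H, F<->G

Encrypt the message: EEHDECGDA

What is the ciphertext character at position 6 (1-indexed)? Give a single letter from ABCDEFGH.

Char 1 ('E'): step: R->3, L=0; E->plug->E->R->D->L->D->refl->A->L'->F->R'->F->plug->G
Char 2 ('E'): step: R->4, L=0; E->plug->E->R->E->L->E->refl->F->L'->B->R'->A->plug->A
Char 3 ('H'): step: R->5, L=0; H->plug->C->R->B->L->F->refl->E->L'->E->R'->F->plug->G
Char 4 ('D'): step: R->6, L=0; D->plug->D->R->B->L->F->refl->E->L'->E->R'->F->plug->G
Char 5 ('E'): step: R->7, L=0; E->plug->E->R->D->L->D->refl->A->L'->F->R'->H->plug->C
Char 6 ('C'): step: R->0, L->1 (L advanced); C->plug->H->R->G->L->G->refl->H->L'->E->R'->G->plug->F

F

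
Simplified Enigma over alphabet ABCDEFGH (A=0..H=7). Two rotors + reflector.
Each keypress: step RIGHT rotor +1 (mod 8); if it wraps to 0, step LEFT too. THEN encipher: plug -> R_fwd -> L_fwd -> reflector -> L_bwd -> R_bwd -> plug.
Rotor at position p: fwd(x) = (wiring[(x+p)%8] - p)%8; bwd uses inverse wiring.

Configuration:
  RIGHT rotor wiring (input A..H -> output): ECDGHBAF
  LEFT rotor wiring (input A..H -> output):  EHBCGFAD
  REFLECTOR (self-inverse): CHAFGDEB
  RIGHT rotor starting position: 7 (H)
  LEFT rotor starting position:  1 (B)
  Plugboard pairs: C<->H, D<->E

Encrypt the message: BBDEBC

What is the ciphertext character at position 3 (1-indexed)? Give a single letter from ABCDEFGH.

Char 1 ('B'): step: R->0, L->2 (L advanced); B->plug->B->R->C->L->E->refl->G->L'->E->R'->A->plug->A
Char 2 ('B'): step: R->1, L=2; B->plug->B->R->C->L->E->refl->G->L'->E->R'->G->plug->G
Char 3 ('D'): step: R->2, L=2; D->plug->E->R->G->L->C->refl->A->L'->B->R'->A->plug->A

A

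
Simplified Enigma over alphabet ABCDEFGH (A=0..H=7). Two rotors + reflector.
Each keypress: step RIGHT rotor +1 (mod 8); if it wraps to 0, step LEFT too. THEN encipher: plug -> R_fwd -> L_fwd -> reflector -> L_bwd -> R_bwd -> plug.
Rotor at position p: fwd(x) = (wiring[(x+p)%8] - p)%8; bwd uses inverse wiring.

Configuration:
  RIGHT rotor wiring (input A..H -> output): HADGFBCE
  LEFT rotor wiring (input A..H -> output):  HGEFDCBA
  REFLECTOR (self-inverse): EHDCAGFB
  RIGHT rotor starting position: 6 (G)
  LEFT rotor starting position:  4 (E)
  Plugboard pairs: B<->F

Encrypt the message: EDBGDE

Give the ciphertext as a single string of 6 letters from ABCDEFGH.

Char 1 ('E'): step: R->7, L=4; E->plug->E->R->H->L->B->refl->H->L'->A->R'->B->plug->F
Char 2 ('D'): step: R->0, L->5 (L advanced); D->plug->D->R->G->L->A->refl->E->L'->B->R'->F->plug->B
Char 3 ('B'): step: R->1, L=5; B->plug->F->R->B->L->E->refl->A->L'->G->R'->H->plug->H
Char 4 ('G'): step: R->2, L=5; G->plug->G->R->F->L->H->refl->B->L'->E->R'->B->plug->F
Char 5 ('D'): step: R->3, L=5; D->plug->D->R->H->L->G->refl->F->L'->A->R'->H->plug->H
Char 6 ('E'): step: R->4, L=5; E->plug->E->R->D->L->C->refl->D->L'->C->R'->H->plug->H

Answer: FBHFHH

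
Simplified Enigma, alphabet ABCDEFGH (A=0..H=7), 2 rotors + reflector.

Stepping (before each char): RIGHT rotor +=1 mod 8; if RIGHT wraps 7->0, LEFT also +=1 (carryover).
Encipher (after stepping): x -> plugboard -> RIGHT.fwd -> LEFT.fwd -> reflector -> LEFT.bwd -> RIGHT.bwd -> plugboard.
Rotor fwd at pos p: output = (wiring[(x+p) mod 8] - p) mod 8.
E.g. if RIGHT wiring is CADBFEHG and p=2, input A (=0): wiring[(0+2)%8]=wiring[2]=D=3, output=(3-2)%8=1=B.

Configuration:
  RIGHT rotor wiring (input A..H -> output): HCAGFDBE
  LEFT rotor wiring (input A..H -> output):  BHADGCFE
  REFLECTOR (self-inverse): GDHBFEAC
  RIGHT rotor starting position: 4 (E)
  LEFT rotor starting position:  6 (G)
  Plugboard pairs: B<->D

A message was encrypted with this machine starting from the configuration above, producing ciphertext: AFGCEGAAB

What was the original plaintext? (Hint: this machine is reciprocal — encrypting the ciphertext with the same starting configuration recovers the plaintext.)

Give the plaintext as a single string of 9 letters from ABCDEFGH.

Char 1 ('A'): step: R->5, L=6; A->plug->A->R->G->L->A->refl->G->L'->B->R'->G->plug->G
Char 2 ('F'): step: R->6, L=6; F->plug->F->R->A->L->H->refl->C->L'->E->R'->D->plug->B
Char 3 ('G'): step: R->7, L=6; G->plug->G->R->E->L->C->refl->H->L'->A->R'->B->plug->D
Char 4 ('C'): step: R->0, L->7 (L advanced); C->plug->C->R->A->L->F->refl->E->L'->E->R'->H->plug->H
Char 5 ('E'): step: R->1, L=7; E->plug->E->R->C->L->A->refl->G->L'->H->R'->B->plug->D
Char 6 ('G'): step: R->2, L=7; G->plug->G->R->F->L->H->refl->C->L'->B->R'->D->plug->B
Char 7 ('A'): step: R->3, L=7; A->plug->A->R->D->L->B->refl->D->L'->G->R'->D->plug->B
Char 8 ('A'): step: R->4, L=7; A->plug->A->R->B->L->C->refl->H->L'->F->R'->C->plug->C
Char 9 ('B'): step: R->5, L=7; B->plug->D->R->C->L->A->refl->G->L'->H->R'->C->plug->C

Answer: GBDHDBBCC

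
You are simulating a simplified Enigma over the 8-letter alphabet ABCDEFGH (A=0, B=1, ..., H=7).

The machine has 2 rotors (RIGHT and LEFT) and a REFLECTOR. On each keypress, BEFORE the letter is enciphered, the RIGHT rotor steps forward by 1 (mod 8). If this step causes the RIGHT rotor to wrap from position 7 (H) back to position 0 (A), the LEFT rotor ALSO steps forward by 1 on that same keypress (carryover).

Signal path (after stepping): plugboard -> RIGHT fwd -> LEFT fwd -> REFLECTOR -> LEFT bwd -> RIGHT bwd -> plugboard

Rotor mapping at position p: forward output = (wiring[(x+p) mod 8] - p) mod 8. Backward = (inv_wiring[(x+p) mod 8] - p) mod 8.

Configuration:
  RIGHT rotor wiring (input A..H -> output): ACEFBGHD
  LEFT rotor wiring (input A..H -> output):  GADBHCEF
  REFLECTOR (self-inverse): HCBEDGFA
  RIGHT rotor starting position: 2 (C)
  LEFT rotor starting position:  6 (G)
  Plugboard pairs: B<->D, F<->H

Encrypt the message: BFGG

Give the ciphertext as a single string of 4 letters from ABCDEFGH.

Char 1 ('B'): step: R->3, L=6; B->plug->D->R->E->L->F->refl->G->L'->A->R'->E->plug->E
Char 2 ('F'): step: R->4, L=6; F->plug->H->R->B->L->H->refl->A->L'->C->R'->B->plug->D
Char 3 ('G'): step: R->5, L=6; G->plug->G->R->A->L->G->refl->F->L'->E->R'->H->plug->F
Char 4 ('G'): step: R->6, L=6; G->plug->G->R->D->L->C->refl->B->L'->G->R'->E->plug->E

Answer: EDFE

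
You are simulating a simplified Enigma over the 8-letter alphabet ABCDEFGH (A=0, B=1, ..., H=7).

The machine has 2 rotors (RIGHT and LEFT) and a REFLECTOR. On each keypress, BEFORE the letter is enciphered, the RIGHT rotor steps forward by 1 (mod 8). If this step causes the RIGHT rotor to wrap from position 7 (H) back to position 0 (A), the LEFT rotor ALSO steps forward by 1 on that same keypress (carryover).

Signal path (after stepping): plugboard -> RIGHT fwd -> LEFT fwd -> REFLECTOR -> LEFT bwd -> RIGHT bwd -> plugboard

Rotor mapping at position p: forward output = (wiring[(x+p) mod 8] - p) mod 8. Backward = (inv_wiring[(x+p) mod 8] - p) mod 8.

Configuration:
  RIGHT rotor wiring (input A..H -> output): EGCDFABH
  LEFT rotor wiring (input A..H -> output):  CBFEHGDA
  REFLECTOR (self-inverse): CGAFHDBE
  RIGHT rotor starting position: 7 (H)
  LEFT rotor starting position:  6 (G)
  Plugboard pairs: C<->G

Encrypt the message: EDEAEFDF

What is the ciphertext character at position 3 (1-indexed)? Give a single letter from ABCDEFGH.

Char 1 ('E'): step: R->0, L->7 (L advanced); E->plug->E->R->F->L->A->refl->C->L'->C->R'->C->plug->G
Char 2 ('D'): step: R->1, L=7; D->plug->D->R->E->L->F->refl->D->L'->B->R'->B->plug->B
Char 3 ('E'): step: R->2, L=7; E->plug->E->R->H->L->E->refl->H->L'->G->R'->D->plug->D

D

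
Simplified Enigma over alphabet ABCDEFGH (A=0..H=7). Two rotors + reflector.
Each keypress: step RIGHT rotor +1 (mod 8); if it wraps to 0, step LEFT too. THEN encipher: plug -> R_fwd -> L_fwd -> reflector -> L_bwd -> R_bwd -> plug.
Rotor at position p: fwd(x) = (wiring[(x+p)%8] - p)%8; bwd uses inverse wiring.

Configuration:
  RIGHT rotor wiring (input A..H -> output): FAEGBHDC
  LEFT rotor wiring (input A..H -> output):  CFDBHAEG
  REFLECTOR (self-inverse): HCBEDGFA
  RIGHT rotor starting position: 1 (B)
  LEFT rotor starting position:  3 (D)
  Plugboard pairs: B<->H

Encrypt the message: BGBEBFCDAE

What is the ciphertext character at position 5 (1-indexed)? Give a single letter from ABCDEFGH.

Char 1 ('B'): step: R->2, L=3; B->plug->H->R->G->L->C->refl->B->L'->D->R'->G->plug->G
Char 2 ('G'): step: R->3, L=3; G->plug->G->R->F->L->H->refl->A->L'->H->R'->E->plug->E
Char 3 ('B'): step: R->4, L=3; B->plug->H->R->C->L->F->refl->G->L'->A->R'->G->plug->G
Char 4 ('E'): step: R->5, L=3; E->plug->E->R->D->L->B->refl->C->L'->G->R'->B->plug->H
Char 5 ('B'): step: R->6, L=3; B->plug->H->R->B->L->E->refl->D->L'->E->R'->B->plug->H

H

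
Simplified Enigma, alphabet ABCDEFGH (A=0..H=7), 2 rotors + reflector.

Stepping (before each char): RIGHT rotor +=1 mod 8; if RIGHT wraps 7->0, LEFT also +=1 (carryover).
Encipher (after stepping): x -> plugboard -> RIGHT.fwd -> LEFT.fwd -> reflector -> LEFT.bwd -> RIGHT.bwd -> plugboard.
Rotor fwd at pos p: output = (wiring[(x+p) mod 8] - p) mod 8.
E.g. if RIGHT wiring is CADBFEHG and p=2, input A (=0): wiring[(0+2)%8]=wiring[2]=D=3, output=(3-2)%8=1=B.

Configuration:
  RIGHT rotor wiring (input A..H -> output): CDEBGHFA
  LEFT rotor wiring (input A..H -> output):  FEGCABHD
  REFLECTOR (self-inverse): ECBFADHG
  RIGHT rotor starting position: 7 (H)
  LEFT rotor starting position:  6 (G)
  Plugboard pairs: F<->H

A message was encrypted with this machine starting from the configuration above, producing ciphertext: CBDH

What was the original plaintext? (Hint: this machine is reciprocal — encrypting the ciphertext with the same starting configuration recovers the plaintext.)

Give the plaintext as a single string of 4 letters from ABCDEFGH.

Char 1 ('C'): step: R->0, L->7 (L advanced); C->plug->C->R->E->L->D->refl->F->L'->C->R'->A->plug->A
Char 2 ('B'): step: R->1, L=7; B->plug->B->R->D->L->H->refl->G->L'->B->R'->H->plug->F
Char 3 ('D'): step: R->2, L=7; D->plug->D->R->F->L->B->refl->C->L'->G->R'->F->plug->H
Char 4 ('H'): step: R->3, L=7; H->plug->F->R->H->L->A->refl->E->L'->A->R'->G->plug->G

Answer: AFHG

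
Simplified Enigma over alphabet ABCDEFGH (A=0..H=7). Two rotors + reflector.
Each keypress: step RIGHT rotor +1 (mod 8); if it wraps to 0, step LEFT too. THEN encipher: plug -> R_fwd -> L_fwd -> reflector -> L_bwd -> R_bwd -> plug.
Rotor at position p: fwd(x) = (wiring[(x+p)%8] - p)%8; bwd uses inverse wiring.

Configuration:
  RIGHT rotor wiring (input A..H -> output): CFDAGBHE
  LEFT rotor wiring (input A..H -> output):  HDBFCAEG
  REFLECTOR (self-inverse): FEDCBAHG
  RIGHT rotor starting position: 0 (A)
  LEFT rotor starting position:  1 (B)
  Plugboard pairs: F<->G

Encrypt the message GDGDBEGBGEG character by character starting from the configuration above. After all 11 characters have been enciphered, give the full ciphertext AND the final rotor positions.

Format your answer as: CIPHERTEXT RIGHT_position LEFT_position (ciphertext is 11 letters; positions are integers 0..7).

Answer: HCDBFFDFBDA 3 2

Derivation:
Char 1 ('G'): step: R->1, L=1; G->plug->F->R->G->L->F->refl->A->L'->B->R'->H->plug->H
Char 2 ('D'): step: R->2, L=1; D->plug->D->R->H->L->G->refl->H->L'->E->R'->C->plug->C
Char 3 ('G'): step: R->3, L=1; G->plug->F->R->H->L->G->refl->H->L'->E->R'->D->plug->D
Char 4 ('D'): step: R->4, L=1; D->plug->D->R->A->L->C->refl->D->L'->F->R'->B->plug->B
Char 5 ('B'): step: R->5, L=1; B->plug->B->R->C->L->E->refl->B->L'->D->R'->G->plug->F
Char 6 ('E'): step: R->6, L=1; E->plug->E->R->F->L->D->refl->C->L'->A->R'->G->plug->F
Char 7 ('G'): step: R->7, L=1; G->plug->F->R->H->L->G->refl->H->L'->E->R'->D->plug->D
Char 8 ('B'): step: R->0, L->2 (L advanced); B->plug->B->R->F->L->E->refl->B->L'->H->R'->G->plug->F
Char 9 ('G'): step: R->1, L=2; G->plug->F->R->G->L->F->refl->A->L'->C->R'->B->plug->B
Char 10 ('E'): step: R->2, L=2; E->plug->E->R->F->L->E->refl->B->L'->H->R'->D->plug->D
Char 11 ('G'): step: R->3, L=2; G->plug->F->R->H->L->B->refl->E->L'->F->R'->A->plug->A
Final: ciphertext=HCDBFFDFBDA, RIGHT=3, LEFT=2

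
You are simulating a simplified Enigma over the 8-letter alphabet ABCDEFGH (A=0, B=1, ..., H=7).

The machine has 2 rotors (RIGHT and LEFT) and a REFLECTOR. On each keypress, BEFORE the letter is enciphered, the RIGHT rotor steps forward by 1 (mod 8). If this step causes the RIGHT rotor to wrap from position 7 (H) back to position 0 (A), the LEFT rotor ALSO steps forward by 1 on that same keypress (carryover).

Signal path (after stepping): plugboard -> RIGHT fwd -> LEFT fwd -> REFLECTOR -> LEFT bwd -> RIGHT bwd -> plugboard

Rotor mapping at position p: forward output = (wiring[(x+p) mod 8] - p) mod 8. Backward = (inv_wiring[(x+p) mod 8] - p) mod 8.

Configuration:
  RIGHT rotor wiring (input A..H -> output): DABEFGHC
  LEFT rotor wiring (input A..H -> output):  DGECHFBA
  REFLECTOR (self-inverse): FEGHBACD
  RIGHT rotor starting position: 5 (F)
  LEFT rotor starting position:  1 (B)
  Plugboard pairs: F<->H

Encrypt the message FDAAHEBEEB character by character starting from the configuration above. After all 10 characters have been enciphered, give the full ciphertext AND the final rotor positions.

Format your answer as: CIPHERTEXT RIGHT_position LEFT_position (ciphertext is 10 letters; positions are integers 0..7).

Char 1 ('F'): step: R->6, L=1; F->plug->H->R->A->L->F->refl->A->L'->F->R'->C->plug->C
Char 2 ('D'): step: R->7, L=1; D->plug->D->R->C->L->B->refl->E->L'->E->R'->B->plug->B
Char 3 ('A'): step: R->0, L->2 (L advanced); A->plug->A->R->D->L->D->refl->H->L'->E->R'->D->plug->D
Char 4 ('A'): step: R->1, L=2; A->plug->A->R->H->L->E->refl->B->L'->G->R'->F->plug->H
Char 5 ('H'): step: R->2, L=2; H->plug->F->R->A->L->C->refl->G->L'->F->R'->E->plug->E
Char 6 ('E'): step: R->3, L=2; E->plug->E->R->H->L->E->refl->B->L'->G->R'->H->plug->F
Char 7 ('B'): step: R->4, L=2; B->plug->B->R->C->L->F->refl->A->L'->B->R'->A->plug->A
Char 8 ('E'): step: R->5, L=2; E->plug->E->R->D->L->D->refl->H->L'->E->R'->F->plug->H
Char 9 ('E'): step: R->6, L=2; E->plug->E->R->D->L->D->refl->H->L'->E->R'->B->plug->B
Char 10 ('B'): step: R->7, L=2; B->plug->B->R->E->L->H->refl->D->L'->D->R'->A->plug->A
Final: ciphertext=CBDHEFAHBA, RIGHT=7, LEFT=2

Answer: CBDHEFAHBA 7 2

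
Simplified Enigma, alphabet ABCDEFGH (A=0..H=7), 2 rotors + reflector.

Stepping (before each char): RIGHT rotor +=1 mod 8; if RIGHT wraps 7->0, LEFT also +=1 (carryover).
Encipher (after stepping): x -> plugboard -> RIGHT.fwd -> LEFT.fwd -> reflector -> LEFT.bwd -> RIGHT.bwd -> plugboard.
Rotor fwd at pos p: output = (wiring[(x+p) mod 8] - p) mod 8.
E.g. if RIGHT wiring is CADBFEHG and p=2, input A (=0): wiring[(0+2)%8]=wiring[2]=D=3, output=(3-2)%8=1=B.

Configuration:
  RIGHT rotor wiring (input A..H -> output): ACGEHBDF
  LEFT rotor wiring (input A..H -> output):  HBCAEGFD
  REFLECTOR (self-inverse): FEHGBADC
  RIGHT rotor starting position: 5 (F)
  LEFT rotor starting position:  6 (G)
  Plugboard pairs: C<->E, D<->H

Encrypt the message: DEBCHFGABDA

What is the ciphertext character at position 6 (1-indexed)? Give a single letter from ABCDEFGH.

Char 1 ('D'): step: R->6, L=6; D->plug->H->R->D->L->D->refl->G->L'->G->R'->F->plug->F
Char 2 ('E'): step: R->7, L=6; E->plug->C->R->D->L->D->refl->G->L'->G->R'->A->plug->A
Char 3 ('B'): step: R->0, L->7 (L advanced); B->plug->B->R->C->L->C->refl->H->L'->G->R'->C->plug->E
Char 4 ('C'): step: R->1, L=7; C->plug->E->R->A->L->E->refl->B->L'->E->R'->G->plug->G
Char 5 ('H'): step: R->2, L=7; H->plug->D->R->H->L->G->refl->D->L'->D->R'->F->plug->F
Char 6 ('F'): step: R->3, L=7; F->plug->F->R->F->L->F->refl->A->L'->B->R'->A->plug->A

A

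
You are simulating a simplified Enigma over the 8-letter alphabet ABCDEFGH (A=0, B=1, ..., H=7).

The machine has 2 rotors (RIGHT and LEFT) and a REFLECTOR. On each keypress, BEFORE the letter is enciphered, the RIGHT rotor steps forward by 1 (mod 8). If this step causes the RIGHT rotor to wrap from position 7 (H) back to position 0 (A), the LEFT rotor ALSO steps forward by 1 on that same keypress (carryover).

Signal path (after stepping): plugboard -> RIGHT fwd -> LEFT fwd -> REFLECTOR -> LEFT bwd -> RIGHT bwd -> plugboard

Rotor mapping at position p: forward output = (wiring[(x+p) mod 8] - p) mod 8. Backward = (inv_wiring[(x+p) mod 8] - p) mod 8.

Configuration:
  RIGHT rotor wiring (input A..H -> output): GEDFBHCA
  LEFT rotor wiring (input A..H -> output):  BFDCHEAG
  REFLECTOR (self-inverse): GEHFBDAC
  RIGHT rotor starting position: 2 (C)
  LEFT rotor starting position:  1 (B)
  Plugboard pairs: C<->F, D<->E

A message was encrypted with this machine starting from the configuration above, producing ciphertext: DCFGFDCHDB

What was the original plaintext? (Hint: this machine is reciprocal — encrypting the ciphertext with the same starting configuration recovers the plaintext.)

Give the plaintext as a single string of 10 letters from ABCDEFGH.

Char 1 ('D'): step: R->3, L=1; D->plug->E->R->F->L->H->refl->C->L'->B->R'->G->plug->G
Char 2 ('C'): step: R->4, L=1; C->plug->F->R->A->L->E->refl->B->L'->C->R'->E->plug->D
Char 3 ('F'): step: R->5, L=1; F->plug->C->R->D->L->G->refl->A->L'->H->R'->E->plug->D
Char 4 ('G'): step: R->6, L=1; G->plug->G->R->D->L->G->refl->A->L'->H->R'->F->plug->C
Char 5 ('F'): step: R->7, L=1; F->plug->C->R->F->L->H->refl->C->L'->B->R'->A->plug->A
Char 6 ('D'): step: R->0, L->2 (L advanced); D->plug->E->R->B->L->A->refl->G->L'->E->R'->B->plug->B
Char 7 ('C'): step: R->1, L=2; C->plug->F->R->B->L->A->refl->G->L'->E->R'->C->plug->F
Char 8 ('H'): step: R->2, L=2; H->plug->H->R->C->L->F->refl->D->L'->H->R'->C->plug->F
Char 9 ('D'): step: R->3, L=2; D->plug->E->R->F->L->E->refl->B->L'->A->R'->H->plug->H
Char 10 ('B'): step: R->4, L=2; B->plug->B->R->D->L->C->refl->H->L'->G->R'->C->plug->F

Answer: GDDCABFFHF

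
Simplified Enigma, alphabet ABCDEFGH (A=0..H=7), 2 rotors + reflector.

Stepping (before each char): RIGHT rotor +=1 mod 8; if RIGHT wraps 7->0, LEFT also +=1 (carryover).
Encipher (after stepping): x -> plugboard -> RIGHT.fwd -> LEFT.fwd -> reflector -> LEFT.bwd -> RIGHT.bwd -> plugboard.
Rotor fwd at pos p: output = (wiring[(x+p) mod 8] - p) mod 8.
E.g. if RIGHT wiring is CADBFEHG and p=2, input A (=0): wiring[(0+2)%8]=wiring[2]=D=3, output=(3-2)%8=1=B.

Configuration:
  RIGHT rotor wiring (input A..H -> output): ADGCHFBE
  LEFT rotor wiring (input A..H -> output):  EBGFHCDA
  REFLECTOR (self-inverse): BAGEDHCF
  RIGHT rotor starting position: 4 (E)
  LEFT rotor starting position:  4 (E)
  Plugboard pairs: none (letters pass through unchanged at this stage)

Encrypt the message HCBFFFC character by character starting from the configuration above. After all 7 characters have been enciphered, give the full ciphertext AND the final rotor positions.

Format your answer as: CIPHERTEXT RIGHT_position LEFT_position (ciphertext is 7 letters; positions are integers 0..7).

Char 1 ('H'): step: R->5, L=4; H->plug->H->R->C->L->H->refl->F->L'->F->R'->G->plug->G
Char 2 ('C'): step: R->6, L=4; C->plug->C->R->C->L->H->refl->F->L'->F->R'->D->plug->D
Char 3 ('B'): step: R->7, L=4; B->plug->B->R->B->L->G->refl->C->L'->G->R'->G->plug->G
Char 4 ('F'): step: R->0, L->5 (L advanced); F->plug->F->R->F->L->B->refl->A->L'->G->R'->C->plug->C
Char 5 ('F'): step: R->1, L=5; F->plug->F->R->A->L->F->refl->H->L'->D->R'->G->plug->G
Char 6 ('F'): step: R->2, L=5; F->plug->F->R->C->L->D->refl->E->L'->E->R'->A->plug->A
Char 7 ('C'): step: R->3, L=5; C->plug->C->R->C->L->D->refl->E->L'->E->R'->B->plug->B
Final: ciphertext=GDGCGAB, RIGHT=3, LEFT=5

Answer: GDGCGAB 3 5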